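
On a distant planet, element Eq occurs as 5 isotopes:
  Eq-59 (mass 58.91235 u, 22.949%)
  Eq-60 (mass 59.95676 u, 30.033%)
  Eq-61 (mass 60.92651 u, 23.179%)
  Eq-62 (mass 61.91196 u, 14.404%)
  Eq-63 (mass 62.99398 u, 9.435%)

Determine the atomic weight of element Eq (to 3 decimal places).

60.510 u

Average mass = Σ (abundance × isotope mass) = 0.22949 × 58.91235 + 0.30033 × 59.95676 + 0.23179 × 60.92651 + 0.14404 × 61.91196 + 0.09435 × 62.99398
= 13.519795 + 18.006814 + 14.122156 + 8.917799 + 5.943482 = 60.510046 u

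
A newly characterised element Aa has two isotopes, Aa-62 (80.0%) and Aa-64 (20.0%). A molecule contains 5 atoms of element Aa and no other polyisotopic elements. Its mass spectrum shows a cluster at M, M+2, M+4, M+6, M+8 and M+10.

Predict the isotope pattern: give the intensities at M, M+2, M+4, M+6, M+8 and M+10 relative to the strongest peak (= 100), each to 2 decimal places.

80.00 : 100.00 : 50.00 : 12.50 : 1.56 : 0.08

Each Aa atom is independently Aa-62 (p = 0.800) or Aa-64 (q = 0.200); the cluster is the binomial expansion (p + q)^5.
P(M) = 0.800^5 = 0.327680
P(M+2) = 5 × 0.800^4 × 0.200^1 = 0.409600
P(M+4) = 10 × 0.800^3 × 0.200^2 = 0.204800
P(M+6) = 10 × 0.800^2 × 0.200^3 = 0.051200
P(M+8) = 5 × 0.800^1 × 0.200^4 = 0.006400
P(M+10) = 0.200^5 = 0.000320
The M+2 peak is largest (0.409600); scaling to 100 gives 80.00 : 100.00 : 50.00 : 12.50 : 1.56 : 0.08.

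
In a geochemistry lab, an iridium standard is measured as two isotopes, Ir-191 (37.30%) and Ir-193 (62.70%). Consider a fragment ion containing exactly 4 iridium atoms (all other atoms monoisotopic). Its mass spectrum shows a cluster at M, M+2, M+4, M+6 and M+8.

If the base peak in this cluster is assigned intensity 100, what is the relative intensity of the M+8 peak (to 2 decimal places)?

42.02

Term probabilities: M 0.0194, M+2 0.1302, M+4 0.3282, M+6 0.3678, M+8 0.1546. Base peak = M+6.
P(M+6) = C(4,3) × 0.3730^1 × 0.6270^3 = 4 × 0.3730 × 0.24649188 = 0.367766 (base)
P(M+8) = C(4,4) × 0.3730^0 × 0.6270^4 = 1 × 1.0000 × 0.15455041 = 0.154550
Relative intensity = 0.154550 / 0.367766 × 100 = 42.02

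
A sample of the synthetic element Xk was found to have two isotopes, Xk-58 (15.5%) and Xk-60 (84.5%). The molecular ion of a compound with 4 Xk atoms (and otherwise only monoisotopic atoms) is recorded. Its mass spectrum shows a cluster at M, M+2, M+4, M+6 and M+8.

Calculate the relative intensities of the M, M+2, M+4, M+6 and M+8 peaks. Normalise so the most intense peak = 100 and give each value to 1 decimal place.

0.1 : 2.5 : 20.2 : 73.4 : 100.0

Expanding (0.155 + 0.845)^4:
P(M) = 0.155^4 = 0.000577
P(M+2) = 4 × 0.155^3 × 0.845^1 = 0.012587
P(M+4) = 6 × 0.155^2 × 0.845^2 = 0.102927
P(M+6) = 4 × 0.155^1 × 0.845^3 = 0.374078
P(M+8) = 0.845^4 = 0.509832
The M+8 peak is largest (0.509832); scaling to 100 gives 0.1 : 2.5 : 20.2 : 73.4 : 100.0.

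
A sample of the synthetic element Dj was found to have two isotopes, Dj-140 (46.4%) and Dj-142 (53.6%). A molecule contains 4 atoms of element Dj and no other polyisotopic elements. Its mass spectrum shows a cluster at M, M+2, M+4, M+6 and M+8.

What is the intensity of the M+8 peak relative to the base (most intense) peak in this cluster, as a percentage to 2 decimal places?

(0.464 + 0.536)^4 gives M 0.0464, M+2 0.2142, M+4 0.3711, M+6 0.2858, M+8 0.0825; the largest is M+4.
P(M+4) = C(4,2) × 0.464^2 × 0.536^2 = 6 × 0.215296 × 0.287296 = 0.371122 (base)
P(M+8) = C(4,4) × 0.464^0 × 0.536^4 = 1 × 1.0000 × 0.08253899 = 0.082539
Relative intensity = 0.082539 / 0.371122 × 100 = 22.24

22.24%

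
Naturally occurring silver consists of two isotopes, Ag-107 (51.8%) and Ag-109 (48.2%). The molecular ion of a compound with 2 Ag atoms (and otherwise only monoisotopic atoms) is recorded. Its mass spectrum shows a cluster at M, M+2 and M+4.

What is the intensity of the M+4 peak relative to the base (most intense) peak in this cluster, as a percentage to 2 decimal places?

Term probabilities: M 0.2683, M+2 0.4994, M+4 0.2323. Base peak = M+2.
P(M+2) = C(2,1) × 0.518^1 × 0.482^1 = 2 × 0.5180 × 0.4820 = 0.499352 (base)
P(M+4) = C(2,2) × 0.518^0 × 0.482^2 = 1 × 1.0000 × 0.232324 = 0.232324
Relative intensity = 0.232324 / 0.499352 × 100 = 46.53

46.53%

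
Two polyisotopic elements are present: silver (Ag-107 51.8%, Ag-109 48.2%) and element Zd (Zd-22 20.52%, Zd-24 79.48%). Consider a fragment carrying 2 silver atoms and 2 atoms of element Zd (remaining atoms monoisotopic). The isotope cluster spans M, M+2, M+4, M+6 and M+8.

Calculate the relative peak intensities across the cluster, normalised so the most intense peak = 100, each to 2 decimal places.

2.89 : 27.75 : 87.46 : 100.00 : 37.51

Silver pattern (n=2): 0.268324 : 0.499352 : 0.232324
Element Zd pattern (n=2): 0.04210704 : 0.32618592 : 0.63170704
Convolve the two distributions (both contribute in 2-u steps):
  M: 0.268324×0.04210704 = 0.011298
  M+2: 0.268324×0.32618592 + 0.499352×0.04210704 = 0.108550
  M+4: 0.268324×0.63170704 + 0.499352×0.32618592 + 0.232324×0.04210704 = 0.342166
  M+6: 0.499352×0.63170704 + 0.232324×0.32618592 = 0.391225
  M+8: 0.232324×0.63170704 = 0.146761
Scale to base peak (0.391225) = 100: 2.89 : 27.75 : 87.46 : 100.00 : 37.51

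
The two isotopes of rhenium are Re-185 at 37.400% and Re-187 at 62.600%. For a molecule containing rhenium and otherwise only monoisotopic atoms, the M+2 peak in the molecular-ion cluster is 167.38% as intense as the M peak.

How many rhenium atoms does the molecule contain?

1

The M+2/M ratio from n Re atoms is n · q/p = n · 0.62600/0.37400.
n = 1.6738 × 0.37400/0.62600 = 1.00 ≈ 1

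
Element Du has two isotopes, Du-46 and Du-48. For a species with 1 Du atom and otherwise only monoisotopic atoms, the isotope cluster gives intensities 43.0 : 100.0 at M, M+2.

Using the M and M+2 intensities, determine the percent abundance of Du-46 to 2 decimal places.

Write p for the Du-46 fraction. I(M+2)/I(M) = [C(1,1)·p^0·(1−p)] / p^1 = 1·(1−p)/p = 100.0/43.0 = 2.3256
(1−p)/p = 2.3256/1 = 2.3256  ⇒  p = 1/(1 + 2.3256) = 0.3007
Du-46: 30.07%, Du-48: 69.93%.

30.07%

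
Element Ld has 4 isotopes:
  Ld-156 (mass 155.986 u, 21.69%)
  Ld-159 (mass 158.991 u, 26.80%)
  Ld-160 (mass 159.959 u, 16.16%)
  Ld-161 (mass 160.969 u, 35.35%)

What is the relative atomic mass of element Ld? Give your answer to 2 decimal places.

159.19 u

Ar = Σ fᵢ·mᵢ = 0.2169 × 155.986 + 0.2680 × 158.991 + 0.1616 × 159.959 + 0.3535 × 160.969
= 33.8334 + 42.6096 + 25.8494 + 56.9025 = 159.1949 u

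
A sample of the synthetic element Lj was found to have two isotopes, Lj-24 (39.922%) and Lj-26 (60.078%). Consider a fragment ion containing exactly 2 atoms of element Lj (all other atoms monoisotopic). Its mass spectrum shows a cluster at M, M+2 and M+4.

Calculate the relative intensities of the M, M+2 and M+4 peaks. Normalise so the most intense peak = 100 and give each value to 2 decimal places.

33.23 : 100.00 : 75.24

The 2 Lj atoms are independent, so intensities follow the terms of (0.39922 + 0.60078)^2.
P(M) = 0.39922^2 = 0.159377
P(M+2) = 2 × 0.39922^1 × 0.60078^1 = 0.479687
P(M+4) = 0.60078^2 = 0.360937
The M+2 peak is largest (0.479687); scaling to 100 gives 33.23 : 100.00 : 75.24.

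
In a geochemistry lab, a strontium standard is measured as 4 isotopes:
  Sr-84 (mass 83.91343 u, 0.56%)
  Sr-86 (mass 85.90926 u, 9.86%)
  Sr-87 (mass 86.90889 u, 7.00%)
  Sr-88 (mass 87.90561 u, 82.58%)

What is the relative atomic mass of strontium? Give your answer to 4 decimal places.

Ar = Σ fᵢ·mᵢ = 0.0056 × 83.91343 + 0.0986 × 85.90926 + 0.0700 × 86.90889 + 0.8258 × 87.90561
= 0.469915 + 8.470653 + 6.083622 + 72.592453 = 87.616643 u

87.6166 u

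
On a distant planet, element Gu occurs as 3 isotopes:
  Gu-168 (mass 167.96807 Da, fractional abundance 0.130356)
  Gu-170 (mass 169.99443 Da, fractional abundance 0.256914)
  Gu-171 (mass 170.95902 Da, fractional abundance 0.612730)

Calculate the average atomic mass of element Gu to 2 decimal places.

170.32 Da

Ar = Σ fᵢ·mᵢ = 0.130356 × 167.96807 + 0.256914 × 169.99443 + 0.612730 × 170.95902
= 21.895646 + 43.673949 + 104.751720 = 170.321315 Da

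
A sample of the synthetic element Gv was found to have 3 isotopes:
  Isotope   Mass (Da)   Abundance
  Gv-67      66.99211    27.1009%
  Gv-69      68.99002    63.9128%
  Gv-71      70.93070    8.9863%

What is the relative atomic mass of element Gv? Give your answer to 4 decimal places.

68.6230 Da

Ar = Σ fᵢ·mᵢ = 0.271009 × 66.99211 + 0.639128 × 68.99002 + 0.089863 × 70.93070
= 18.155465 + 44.093454 + 6.374045 = 68.622964 Da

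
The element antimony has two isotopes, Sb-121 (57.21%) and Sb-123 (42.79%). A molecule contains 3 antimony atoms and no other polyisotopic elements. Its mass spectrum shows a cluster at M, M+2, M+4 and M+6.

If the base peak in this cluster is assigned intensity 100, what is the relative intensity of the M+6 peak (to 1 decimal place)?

(0.5721 + 0.4279)^3 gives M 0.1872, M+2 0.4202, M+4 0.3143, M+6 0.0783; the largest is M+2.
P(M+2) = C(3,1) × 0.5721^2 × 0.4279^1 = 3 × 0.32729841 × 0.4279 = 0.420153 (base)
P(M+6) = C(3,3) × 0.5721^0 × 0.4279^3 = 1 × 1.0000 × 0.07834781 = 0.078348
Relative intensity = 0.078348 / 0.420153 × 100 = 18.6

18.6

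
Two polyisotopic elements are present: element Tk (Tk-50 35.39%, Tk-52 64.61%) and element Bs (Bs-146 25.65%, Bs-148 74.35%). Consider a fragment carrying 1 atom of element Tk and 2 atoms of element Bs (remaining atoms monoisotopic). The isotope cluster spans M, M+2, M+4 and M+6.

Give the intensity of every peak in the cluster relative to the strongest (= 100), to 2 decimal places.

5.27 : 40.15 : 100.00 : 80.79

Element Tk pattern (n=1): 0.3539 : 0.6461
Element Bs pattern (n=2): 0.06579225 : 0.3814155 : 0.55279225
Convolve the two distributions (both contribute in 2-u steps):
  M: 0.3539×0.06579225 = 0.023284
  M+2: 0.3539×0.3814155 + 0.6461×0.06579225 = 0.177491
  M+4: 0.3539×0.55279225 + 0.6461×0.3814155 = 0.442066
  M+6: 0.6461×0.55279225 = 0.357159
Scale to base peak (0.442066) = 100: 5.27 : 40.15 : 100.00 : 80.79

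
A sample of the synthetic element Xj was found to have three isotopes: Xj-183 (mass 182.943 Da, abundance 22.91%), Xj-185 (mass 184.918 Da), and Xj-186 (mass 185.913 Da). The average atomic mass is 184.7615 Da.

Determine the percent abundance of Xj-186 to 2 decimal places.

Let x and y be the fractions of Xj-185 and Xj-186. Then x + y = 1 − 0.2291 = 0.7709 and 184.918x + 185.913y = 184.7615 − 0.2291×182.943 = 142.8492587.
Substituting: 184.918x + 185.913(0.7709 − x) = 142.8492587
(184.918 − 185.913)x = -0.471073  ⇒  x = 0.47344, y = 0.29746
Xj-185: 47.34%, Xj-186: 29.75%.

29.75%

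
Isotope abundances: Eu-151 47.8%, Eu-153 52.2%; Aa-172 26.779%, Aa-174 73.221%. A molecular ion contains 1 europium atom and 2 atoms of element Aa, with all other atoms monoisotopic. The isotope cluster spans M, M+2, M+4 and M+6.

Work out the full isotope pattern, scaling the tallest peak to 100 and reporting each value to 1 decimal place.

7.4 : 48.8 : 100.0 : 60.7

Europium pattern (n=1): 0.4780 : 0.5220
Element Aa pattern (n=2): 0.07171148 : 0.39215703 : 0.53613148
Convolve the two distributions (both contribute in 2-u steps):
  M: 0.4780×0.07171148 = 0.034278
  M+2: 0.4780×0.39215703 + 0.5220×0.07171148 = 0.224884
  M+4: 0.4780×0.53613148 + 0.5220×0.39215703 = 0.460977
  M+6: 0.5220×0.53613148 = 0.279861
Scale to base peak (0.460977) = 100: 7.4 : 48.8 : 100.0 : 60.7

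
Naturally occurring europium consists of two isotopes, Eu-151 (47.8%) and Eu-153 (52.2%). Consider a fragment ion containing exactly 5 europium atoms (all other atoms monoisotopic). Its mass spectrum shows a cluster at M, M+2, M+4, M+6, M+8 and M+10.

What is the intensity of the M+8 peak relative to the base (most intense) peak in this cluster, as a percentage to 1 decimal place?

54.6%

Term probabilities: M 0.0250, M+2 0.1363, M+4 0.2976, M+6 0.3250, M+8 0.1775, M+10 0.0388. Base peak = M+6.
P(M+6) = C(5,3) × 0.478^2 × 0.522^3 = 10 × 0.228484 × 0.14223665 = 0.324988 (base)
P(M+8) = C(5,4) × 0.478^1 × 0.522^4 = 5 × 0.4780 × 0.07424753 = 0.177452
Relative intensity = 0.177452 / 0.324988 × 100 = 54.6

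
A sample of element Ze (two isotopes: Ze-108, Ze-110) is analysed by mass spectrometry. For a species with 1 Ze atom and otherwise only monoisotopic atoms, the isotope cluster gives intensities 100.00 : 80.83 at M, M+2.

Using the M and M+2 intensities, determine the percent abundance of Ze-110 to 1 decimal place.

44.7%

If p is the fraction of Ze that is Ze-108, then I(M+2)/I(M) = [C(1,1)·p^0·(1−p)] / p^1 = 1·(1−p)/p = 80.83/100.00 = 0.8083
(1−p)/p = 0.8083/1 = 0.8083  ⇒  p = 1/(1 + 0.8083) = 0.5530
Ze-108: 55.3%, Ze-110: 44.7%.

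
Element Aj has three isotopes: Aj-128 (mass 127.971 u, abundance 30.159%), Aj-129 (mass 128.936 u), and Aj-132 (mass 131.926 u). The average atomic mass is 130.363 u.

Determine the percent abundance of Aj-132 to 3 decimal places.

The remaining 69.841% is split between Aj-129 (fraction x) and Aj-132 (fraction 0.69841 − x).
Substituting: 128.936x + 131.926(0.69841 − x) = 91.76822611
(128.936 − 131.926)x = -0.37021155  ⇒  x = 0.12382, y = 0.57459
Aj-129: 12.382%, Aj-132: 57.459%.

57.459%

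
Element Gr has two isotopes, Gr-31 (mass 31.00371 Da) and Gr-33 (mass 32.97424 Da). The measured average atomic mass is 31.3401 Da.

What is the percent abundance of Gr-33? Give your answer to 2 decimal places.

Writing the weighted mean with unknown fraction x of Gr-31:
31.00371·x + 32.97424·(1 − x) = 31.3401
(31.00371 − 32.97424)·x = 31.3401 − 32.97424
x = -1.63414 / -1.97053 = 0.82929 → 82.93% Gr-31, 17.07% Gr-33.

17.07%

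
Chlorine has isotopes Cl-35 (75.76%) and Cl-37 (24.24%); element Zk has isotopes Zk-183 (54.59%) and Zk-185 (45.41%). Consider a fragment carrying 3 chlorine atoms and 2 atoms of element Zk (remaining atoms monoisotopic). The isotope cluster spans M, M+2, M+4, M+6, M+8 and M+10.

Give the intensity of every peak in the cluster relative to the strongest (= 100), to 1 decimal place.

38.1 : 100.0 : 98.9 : 46.0 : 10.2 : 0.9

Chlorine pattern (n=3): 0.4348304 : 0.41738208 : 0.13354464 : 0.01424288
Element Zk pattern (n=2): 0.29800681 : 0.49578638 : 0.20620681
Convolve the two distributions (both contribute in 2-u steps):
  M: 0.4348304×0.29800681 = 0.129582
  M+2: 0.4348304×0.49578638 + 0.41738208×0.29800681 = 0.339966
  M+4: 0.4348304×0.20620681 + 0.41738208×0.49578638 + 0.13354464×0.29800681 = 0.336395
  M+6: 0.41738208×0.20620681 + 0.13354464×0.49578638 + 0.01424288×0.29800681 = 0.156521
  M+8: 0.13354464×0.20620681 + 0.01424288×0.49578638 = 0.034599
  M+10: 0.01424288×0.20620681 = 0.002937
Scale to base peak (0.339966) = 100: 38.1 : 100.0 : 98.9 : 46.0 : 10.2 : 0.9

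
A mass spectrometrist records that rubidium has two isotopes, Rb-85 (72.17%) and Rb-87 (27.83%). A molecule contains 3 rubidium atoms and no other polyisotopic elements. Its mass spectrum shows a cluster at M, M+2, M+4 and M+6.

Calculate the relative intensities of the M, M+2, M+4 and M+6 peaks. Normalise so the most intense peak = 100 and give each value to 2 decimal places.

86.44 : 100.00 : 38.56 : 4.96

Each Rb atom is independently Rb-85 (p = 0.7217) or Rb-87 (q = 0.2783); the cluster is the binomial expansion (p + q)^3.
P(M) = 0.7217^3 = 0.375898
P(M+2) = 3 × 0.7217^2 × 0.2783^1 = 0.434858
P(M+4) = 3 × 0.7217^1 × 0.2783^2 = 0.167689
P(M+6) = 0.2783^3 = 0.021555
The M+2 peak is largest (0.434858); scaling to 100 gives 86.44 : 100.00 : 38.56 : 4.96.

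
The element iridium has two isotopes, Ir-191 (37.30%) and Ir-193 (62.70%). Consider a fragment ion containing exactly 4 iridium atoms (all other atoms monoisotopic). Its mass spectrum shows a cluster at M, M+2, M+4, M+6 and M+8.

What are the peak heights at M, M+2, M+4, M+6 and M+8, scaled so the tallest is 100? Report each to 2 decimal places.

5.26 : 35.39 : 89.23 : 100.00 : 42.02

Expanding (0.3730 + 0.6270)^4:
P(M) = 0.3730^4 = 0.019357
P(M+2) = 4 × 0.3730^3 × 0.6270^1 = 0.130153
P(M+4) = 6 × 0.3730^2 × 0.6270^2 = 0.328174
P(M+6) = 4 × 0.3730^1 × 0.6270^3 = 0.367766
P(M+8) = 0.6270^4 = 0.154550
The M+6 peak is largest (0.367766); scaling to 100 gives 5.26 : 35.39 : 89.23 : 100.00 : 42.02.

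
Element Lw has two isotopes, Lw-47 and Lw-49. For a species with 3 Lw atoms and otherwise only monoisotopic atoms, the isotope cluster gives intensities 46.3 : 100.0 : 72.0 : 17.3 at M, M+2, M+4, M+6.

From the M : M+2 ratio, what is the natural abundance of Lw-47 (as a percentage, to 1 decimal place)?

58.1%

Write p for the Lw-47 fraction. I(M+2)/I(M) = [C(3,1)·p^2·(1−p)] / p^3 = 3·(1−p)/p = 100.0/46.3 = 2.1598
(1−p)/p = 2.1598/3 = 0.7199  ⇒  p = 1/(1 + 0.7199) = 0.5814
Lw-47: 58.1%, Lw-49: 41.9%.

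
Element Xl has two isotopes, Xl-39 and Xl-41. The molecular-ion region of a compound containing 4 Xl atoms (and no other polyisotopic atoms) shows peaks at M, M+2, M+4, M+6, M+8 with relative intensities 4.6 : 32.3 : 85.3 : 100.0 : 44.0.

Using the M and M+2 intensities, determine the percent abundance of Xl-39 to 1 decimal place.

36.3%

Let p = fractional abundance of Xl-39. I(M+2)/I(M) = [C(4,1)·p^3·(1−p)] / p^4 = 4·(1−p)/p = 32.3/4.6 = 7.0217
(1−p)/p = 7.0217/4 = 1.7554  ⇒  p = 1/(1 + 1.7554) = 0.3629
Xl-39: 36.3%, Xl-41: 63.7%.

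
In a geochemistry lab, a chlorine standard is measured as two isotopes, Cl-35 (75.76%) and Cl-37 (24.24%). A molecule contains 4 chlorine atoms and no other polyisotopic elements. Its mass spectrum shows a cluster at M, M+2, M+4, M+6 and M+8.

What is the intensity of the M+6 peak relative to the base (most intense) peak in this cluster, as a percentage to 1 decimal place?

10.2%

Term probabilities: M 0.3294, M+2 0.4216, M+4 0.2023, M+6 0.0432, M+8 0.0035. Base peak = M+2.
P(M+2) = C(4,1) × 0.7576^3 × 0.2424^1 = 4 × 0.4348304 × 0.2424 = 0.421612 (base)
P(M+6) = C(4,3) × 0.7576^1 × 0.2424^3 = 4 × 0.7576 × 0.01424288 = 0.043162
Relative intensity = 0.043162 / 0.421612 × 100 = 10.2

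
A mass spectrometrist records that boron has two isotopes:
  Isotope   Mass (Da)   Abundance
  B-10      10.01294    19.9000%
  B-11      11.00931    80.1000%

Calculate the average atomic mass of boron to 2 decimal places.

10.81 Da

The abundance-weighted mean is 0.199000 × 10.01294 + 0.801000 × 11.00931
= 1.992575 + 8.818457 = 10.811032 Da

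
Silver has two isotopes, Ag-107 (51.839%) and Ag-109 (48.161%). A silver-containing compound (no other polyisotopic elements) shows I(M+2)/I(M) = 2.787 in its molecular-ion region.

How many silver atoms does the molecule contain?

3

For n independent Ag atoms, I(M+2)/I(M) = n · (abundance Ag-109) / (abundance Ag-107) = n · 0.48161/0.51839.
n = 2.787 × 0.51839/0.48161 = 3.00 ≈ 3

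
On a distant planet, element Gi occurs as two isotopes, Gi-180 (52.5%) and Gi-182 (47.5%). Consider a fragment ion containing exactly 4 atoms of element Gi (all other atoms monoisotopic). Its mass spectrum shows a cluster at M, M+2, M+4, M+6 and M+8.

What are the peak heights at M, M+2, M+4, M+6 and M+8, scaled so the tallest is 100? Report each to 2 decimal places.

20.36 : 73.68 : 100.00 : 60.32 : 13.64

Expanding (0.525 + 0.475)^4:
P(M) = 0.525^4 = 0.075969
P(M+2) = 4 × 0.525^3 × 0.475^1 = 0.274936
P(M+4) = 6 × 0.525^2 × 0.475^2 = 0.373127
P(M+6) = 4 × 0.525^1 × 0.475^3 = 0.225061
P(M+8) = 0.475^4 = 0.050907
The M+4 peak is largest (0.373127); scaling to 100 gives 20.36 : 73.68 : 100.00 : 60.32 : 13.64.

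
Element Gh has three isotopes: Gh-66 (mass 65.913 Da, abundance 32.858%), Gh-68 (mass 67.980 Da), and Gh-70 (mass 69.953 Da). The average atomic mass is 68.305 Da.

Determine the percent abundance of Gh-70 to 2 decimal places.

The remaining 67.142% is split between Gh-68 (fraction x) and Gh-70 (fraction 0.67142 − x).
Substituting: 67.980x + 69.953(0.67142 − x) = 46.64730646
(67.980 − 69.953)x = -0.3205368  ⇒  x = 0.16246, y = 0.50896
Gh-68: 16.25%, Gh-70: 50.90%.

50.90%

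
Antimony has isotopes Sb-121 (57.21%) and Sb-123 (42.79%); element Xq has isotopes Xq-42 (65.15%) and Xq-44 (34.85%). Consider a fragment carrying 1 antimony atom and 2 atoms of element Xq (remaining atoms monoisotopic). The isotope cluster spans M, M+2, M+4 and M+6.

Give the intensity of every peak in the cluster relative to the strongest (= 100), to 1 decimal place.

55.0 : 100.0 : 59.8 : 11.8

Antimony pattern (n=1): 0.5721 : 0.4279
Element Xq pattern (n=2): 0.42445225 : 0.4540955 : 0.12145225
Convolve the two distributions (both contribute in 2-u steps):
  M: 0.5721×0.42445225 = 0.242829
  M+2: 0.5721×0.4540955 + 0.4279×0.42445225 = 0.441411
  M+4: 0.5721×0.12145225 + 0.4279×0.4540955 = 0.263790
  M+6: 0.4279×0.12145225 = 0.051969
Scale to base peak (0.441411) = 100: 55.0 : 100.0 : 59.8 : 11.8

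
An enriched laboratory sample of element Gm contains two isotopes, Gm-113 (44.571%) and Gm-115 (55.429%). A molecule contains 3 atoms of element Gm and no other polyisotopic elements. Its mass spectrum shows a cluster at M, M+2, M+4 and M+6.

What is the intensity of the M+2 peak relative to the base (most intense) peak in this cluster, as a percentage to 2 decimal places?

Term probabilities: M 0.0885, M+2 0.3303, M+4 0.4108, M+6 0.1703. Base peak = M+4.
P(M+4) = C(3,2) × 0.44571^1 × 0.55429^2 = 3 × 0.44571 × 0.3072374 = 0.410816 (base)
P(M+2) = C(3,1) × 0.44571^2 × 0.55429^1 = 3 × 0.1986574 × 0.55429 = 0.330341
Relative intensity = 0.330341 / 0.410816 × 100 = 80.41

80.41%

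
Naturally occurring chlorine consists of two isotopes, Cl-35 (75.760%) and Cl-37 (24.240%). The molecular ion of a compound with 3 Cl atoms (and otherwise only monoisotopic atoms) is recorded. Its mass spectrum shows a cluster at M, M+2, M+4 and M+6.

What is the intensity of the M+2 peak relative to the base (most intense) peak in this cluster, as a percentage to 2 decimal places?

Term probabilities: M 0.4348, M+2 0.4174, M+4 0.1335, M+6 0.0142. Base peak = M.
P(M) = C(3,0) × 0.75760^3 × 0.24240^0 = 1 × 0.4348304 × 1.0000 = 0.434830 (base)
P(M+2) = C(3,1) × 0.75760^2 × 0.24240^1 = 3 × 0.57395776 × 0.2424 = 0.417382
Relative intensity = 0.417382 / 0.434830 × 100 = 95.99

95.99%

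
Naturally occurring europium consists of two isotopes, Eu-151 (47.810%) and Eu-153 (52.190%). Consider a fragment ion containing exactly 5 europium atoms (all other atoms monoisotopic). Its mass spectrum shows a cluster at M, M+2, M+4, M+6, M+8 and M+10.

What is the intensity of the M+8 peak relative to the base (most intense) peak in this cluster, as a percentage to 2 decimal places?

(0.47810 + 0.52190)^5 gives M 0.0250, M+2 0.1363, M+4 0.2977, M+6 0.3249, M+8 0.1774, M+10 0.0387; the largest is M+6.
P(M+6) = C(5,3) × 0.47810^2 × 0.52190^3 = 10 × 0.22857961 × 0.14215492 = 0.324937 (base)
P(M+8) = C(5,4) × 0.47810^1 × 0.52190^4 = 5 × 0.4781 × 0.07419065 = 0.177353
Relative intensity = 0.177353 / 0.324937 × 100 = 54.58

54.58%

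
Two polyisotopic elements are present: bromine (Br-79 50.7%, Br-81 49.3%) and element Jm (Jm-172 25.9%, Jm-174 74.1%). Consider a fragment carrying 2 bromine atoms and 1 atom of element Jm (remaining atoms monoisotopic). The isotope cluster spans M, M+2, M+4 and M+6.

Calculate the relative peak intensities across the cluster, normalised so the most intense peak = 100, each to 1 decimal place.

Bromine pattern (n=2): 0.257049 : 0.499902 : 0.243049
Element Jm pattern (n=1): 0.2590 : 0.7410
Convolve the two distributions (both contribute in 2-u steps):
  M: 0.257049×0.2590 = 0.066576
  M+2: 0.257049×0.7410 + 0.499902×0.2590 = 0.319948
  M+4: 0.499902×0.7410 + 0.243049×0.2590 = 0.433377
  M+6: 0.243049×0.7410 = 0.180099
Scale to base peak (0.433377) = 100: 15.4 : 73.8 : 100.0 : 41.6

15.4 : 73.8 : 100.0 : 41.6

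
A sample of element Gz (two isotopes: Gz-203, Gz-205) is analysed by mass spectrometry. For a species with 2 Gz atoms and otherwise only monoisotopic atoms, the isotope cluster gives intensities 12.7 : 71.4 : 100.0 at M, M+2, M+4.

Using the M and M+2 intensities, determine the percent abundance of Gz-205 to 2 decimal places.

Write p for the Gz-203 fraction. I(M+2)/I(M) = [C(2,1)·p^1·(1−p)] / p^2 = 2·(1−p)/p = 71.4/12.7 = 5.6220
(1−p)/p = 5.6220/2 = 2.8110  ⇒  p = 1/(1 + 2.8110) = 0.2624
Gz-203: 26.24%, Gz-205: 73.76%.

73.76%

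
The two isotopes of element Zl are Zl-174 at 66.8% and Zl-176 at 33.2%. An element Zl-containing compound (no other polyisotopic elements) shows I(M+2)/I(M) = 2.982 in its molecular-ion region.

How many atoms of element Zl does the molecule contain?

With n Zl atoms, P(M+2)/P(M) = C(n,1)·p^(n−1)q / p^n = n·q/p = n · 0.332/0.668.
n = 2.982 × 0.668/0.332 = 6.00 ≈ 6

6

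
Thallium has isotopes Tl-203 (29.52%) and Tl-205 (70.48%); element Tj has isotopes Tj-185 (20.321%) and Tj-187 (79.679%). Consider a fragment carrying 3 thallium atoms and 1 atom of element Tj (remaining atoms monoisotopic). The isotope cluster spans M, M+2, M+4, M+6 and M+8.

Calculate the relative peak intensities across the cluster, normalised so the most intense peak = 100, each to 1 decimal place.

Thallium pattern (n=3): 0.02572463 : 0.18425524 : 0.43991564 : 0.35010449
Element Tj pattern (n=1): 0.20321 : 0.79679
Convolve the two distributions (both contribute in 2-u steps):
  M: 0.02572463×0.20321 = 0.005228
  M+2: 0.02572463×0.79679 + 0.18425524×0.20321 = 0.057940
  M+4: 0.18425524×0.79679 + 0.43991564×0.20321 = 0.236208
  M+6: 0.43991564×0.79679 + 0.35010449×0.20321 = 0.421665
  M+8: 0.35010449×0.79679 = 0.278960
Scale to base peak (0.421665) = 100: 1.2 : 13.7 : 56.0 : 100.0 : 66.2

1.2 : 13.7 : 56.0 : 100.0 : 66.2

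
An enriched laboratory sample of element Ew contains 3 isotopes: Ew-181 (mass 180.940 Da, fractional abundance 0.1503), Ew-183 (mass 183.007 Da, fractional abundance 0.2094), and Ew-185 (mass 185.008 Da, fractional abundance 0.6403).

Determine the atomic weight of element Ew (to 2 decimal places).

183.98 Da

Ar = Σ fᵢ·mᵢ = 0.1503 × 180.940 + 0.2094 × 183.007 + 0.6403 × 185.008
= 27.1953 + 38.3217 + 118.4606 = 183.9776 Da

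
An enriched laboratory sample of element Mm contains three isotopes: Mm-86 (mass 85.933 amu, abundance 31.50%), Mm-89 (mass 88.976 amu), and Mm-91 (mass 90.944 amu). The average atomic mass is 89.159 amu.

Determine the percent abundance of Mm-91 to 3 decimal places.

Let x and y be the fractions of Mm-89 and Mm-91. Then x + y = 1 − 0.3150 = 0.6850 and 88.976x + 90.944y = 89.159 − 0.3150×85.933 = 62.090105.
Substituting: 88.976x + 90.944(0.6850 − x) = 62.090105
(88.976 − 90.944)x = -0.206535  ⇒  x = 0.10495, y = 0.58005
Mm-89: 10.495%, Mm-91: 58.005%.

58.005%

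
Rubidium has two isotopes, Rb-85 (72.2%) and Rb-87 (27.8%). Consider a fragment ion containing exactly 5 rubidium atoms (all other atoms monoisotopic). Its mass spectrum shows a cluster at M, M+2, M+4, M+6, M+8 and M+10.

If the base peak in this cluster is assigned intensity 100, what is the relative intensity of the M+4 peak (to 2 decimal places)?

77.01

(0.722 + 0.278)^5 gives M 0.1962, M+2 0.3777, M+4 0.2909, M+6 0.1120, M+8 0.0216, M+10 0.0017; the largest is M+2.
P(M+2) = C(5,1) × 0.722^4 × 0.278^1 = 5 × 0.27173701 × 0.2780 = 0.377714 (base)
P(M+4) = C(5,2) × 0.722^3 × 0.278^2 = 10 × 0.37636705 × 0.077284 = 0.290872
Relative intensity = 0.290872 / 0.377714 × 100 = 77.01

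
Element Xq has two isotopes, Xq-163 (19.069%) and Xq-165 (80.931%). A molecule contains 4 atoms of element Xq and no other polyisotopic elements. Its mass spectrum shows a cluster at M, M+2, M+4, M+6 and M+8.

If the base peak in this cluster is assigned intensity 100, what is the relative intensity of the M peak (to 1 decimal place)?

0.3

Binomial terms of (0.19069 + 0.80931)^4: M 0.0013, M+2 0.0224, M+4 0.1429, M+6 0.4043, M+8 0.4290 → M+8 is the base peak.
P(M+8) = C(4,4) × 0.19069^0 × 0.80931^4 = 1 × 1.0000 × 0.42900231 = 0.429002 (base)
P(M) = C(4,0) × 0.19069^4 × 0.80931^0 = 1 × 0.00132224 × 1.0000 = 0.001322
Relative intensity = 0.001322 / 0.429002 × 100 = 0.3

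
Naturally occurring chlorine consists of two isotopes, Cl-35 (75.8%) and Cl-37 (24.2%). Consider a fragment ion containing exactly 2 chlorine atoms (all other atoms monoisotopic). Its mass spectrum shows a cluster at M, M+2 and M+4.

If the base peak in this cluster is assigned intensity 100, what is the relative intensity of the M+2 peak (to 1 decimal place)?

(0.758 + 0.242)^2 gives M 0.5746, M+2 0.3669, M+4 0.0586; the largest is M.
P(M) = C(2,0) × 0.758^2 × 0.242^0 = 1 × 0.574564 × 1.0000 = 0.574564 (base)
P(M+2) = C(2,1) × 0.758^1 × 0.242^1 = 2 × 0.7580 × 0.2420 = 0.366872
Relative intensity = 0.366872 / 0.574564 × 100 = 63.9

63.9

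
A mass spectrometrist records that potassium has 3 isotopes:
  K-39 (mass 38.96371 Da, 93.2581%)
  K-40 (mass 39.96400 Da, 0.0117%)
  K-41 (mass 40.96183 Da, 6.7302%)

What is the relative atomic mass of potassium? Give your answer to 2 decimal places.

39.10 Da

The abundance-weighted mean is 0.932581 × 38.96371 + 0.000117 × 39.96400 + 0.067302 × 40.96183
= 36.336816 + 0.004676 + 2.756813 = 39.098305 Da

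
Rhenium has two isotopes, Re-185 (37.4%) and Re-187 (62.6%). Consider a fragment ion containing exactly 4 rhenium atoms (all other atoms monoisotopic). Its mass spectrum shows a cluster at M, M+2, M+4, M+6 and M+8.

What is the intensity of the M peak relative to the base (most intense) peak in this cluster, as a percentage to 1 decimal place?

5.3%

Term probabilities: M 0.0196, M+2 0.1310, M+4 0.3289, M+6 0.3670, M+8 0.1536. Base peak = M+6.
P(M+6) = C(4,3) × 0.374^1 × 0.626^3 = 4 × 0.3740 × 0.24531438 = 0.366990 (base)
P(M) = C(4,0) × 0.374^4 × 0.626^0 = 1 × 0.0195653 × 1.0000 = 0.019565
Relative intensity = 0.019565 / 0.366990 × 100 = 5.3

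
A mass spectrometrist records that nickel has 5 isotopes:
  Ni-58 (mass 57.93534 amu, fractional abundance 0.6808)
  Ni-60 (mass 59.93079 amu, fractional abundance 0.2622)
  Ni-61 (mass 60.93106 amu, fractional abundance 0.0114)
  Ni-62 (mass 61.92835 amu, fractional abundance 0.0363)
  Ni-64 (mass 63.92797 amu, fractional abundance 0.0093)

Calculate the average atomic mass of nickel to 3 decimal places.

58.693 amu

The abundance-weighted mean is 0.6808 × 57.93534 + 0.2622 × 59.93079 + 0.0114 × 60.93106 + 0.0363 × 61.92835 + 0.0093 × 63.92797
= 39.442379 + 15.713853 + 0.694614 + 2.247999 + 0.594530 = 58.693375 amu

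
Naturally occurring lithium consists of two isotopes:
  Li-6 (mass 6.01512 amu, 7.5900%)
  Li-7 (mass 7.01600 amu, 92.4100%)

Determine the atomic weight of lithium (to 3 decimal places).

The abundance-weighted mean is 0.075900 × 6.01512 + 0.924100 × 7.01600
= 0.456548 + 6.483486 = 6.940034 amu

6.940 amu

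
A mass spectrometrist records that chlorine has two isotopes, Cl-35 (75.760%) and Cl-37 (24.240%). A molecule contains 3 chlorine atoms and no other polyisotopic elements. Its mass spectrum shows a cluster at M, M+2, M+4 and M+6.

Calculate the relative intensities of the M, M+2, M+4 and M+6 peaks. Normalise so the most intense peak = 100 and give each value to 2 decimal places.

100.00 : 95.99 : 30.71 : 3.28

Each Cl atom is independently Cl-35 (p = 0.75760) or Cl-37 (q = 0.24240); the cluster is the binomial expansion (p + q)^3.
P(M) = 0.75760^3 = 0.434830
P(M+2) = 3 × 0.75760^2 × 0.24240^1 = 0.417382
P(M+4) = 3 × 0.75760^1 × 0.24240^2 = 0.133545
P(M+6) = 0.24240^3 = 0.014243
The M peak is largest (0.434830); scaling to 100 gives 100.00 : 95.99 : 30.71 : 3.28.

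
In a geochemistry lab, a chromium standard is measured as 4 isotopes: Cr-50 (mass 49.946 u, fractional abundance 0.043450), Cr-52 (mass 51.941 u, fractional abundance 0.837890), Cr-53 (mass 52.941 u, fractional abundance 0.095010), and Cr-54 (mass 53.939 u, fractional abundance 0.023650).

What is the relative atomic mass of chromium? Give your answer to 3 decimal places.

Weight each isotope mass by its fractional abundance: 0.043450 × 49.946 + 0.837890 × 51.941 + 0.095010 × 52.941 + 0.023650 × 53.939
= 2.1702 + 43.5208 + 5.0299 + 1.2757 = 51.9966 u

51.997 u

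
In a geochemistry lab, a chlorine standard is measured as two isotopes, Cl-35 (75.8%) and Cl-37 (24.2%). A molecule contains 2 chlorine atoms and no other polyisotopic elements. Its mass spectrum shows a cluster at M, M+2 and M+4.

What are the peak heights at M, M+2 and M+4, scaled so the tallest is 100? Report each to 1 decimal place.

The 2 Cl atoms are independent, so intensities follow the terms of (0.758 + 0.242)^2.
P(M) = 0.758^2 = 0.574564
P(M+2) = 2 × 0.758^1 × 0.242^1 = 0.366872
P(M+4) = 0.242^2 = 0.058564
The M peak is largest (0.574564); scaling to 100 gives 100.0 : 63.9 : 10.2.

100.0 : 63.9 : 10.2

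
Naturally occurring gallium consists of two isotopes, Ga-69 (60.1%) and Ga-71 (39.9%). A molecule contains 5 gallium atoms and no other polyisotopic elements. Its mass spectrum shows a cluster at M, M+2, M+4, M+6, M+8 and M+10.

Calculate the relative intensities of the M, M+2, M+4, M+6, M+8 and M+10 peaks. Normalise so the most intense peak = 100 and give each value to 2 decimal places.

22.69 : 75.31 : 100.00 : 66.39 : 22.04 : 2.93

The 5 Ga atoms are independent, so intensities follow the terms of (0.601 + 0.399)^5.
P(M) = 0.601^5 = 0.078410
P(M+2) = 5 × 0.601^4 × 0.399^1 = 0.260280
P(M+4) = 10 × 0.601^3 × 0.399^2 = 0.345596
P(M+6) = 10 × 0.601^2 × 0.399^3 = 0.229439
P(M+8) = 5 × 0.601^1 × 0.399^4 = 0.076162
P(M+10) = 0.399^5 = 0.010113
The M+4 peak is largest (0.345596); scaling to 100 gives 22.69 : 75.31 : 100.00 : 66.39 : 22.04 : 2.93.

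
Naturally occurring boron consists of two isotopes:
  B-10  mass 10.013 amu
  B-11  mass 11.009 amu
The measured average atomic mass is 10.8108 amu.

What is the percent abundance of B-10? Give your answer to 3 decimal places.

Let x be the fractional abundance of B-10; then B-11 has abundance 1 − x.
10.013·x + 11.009·(1 − x) = 10.8108
(10.013 − 11.009)·x = 10.8108 − 11.009
x = -0.1982 / -0.996 = 0.19900 → 19.900% B-10, 80.100% B-11.

19.900%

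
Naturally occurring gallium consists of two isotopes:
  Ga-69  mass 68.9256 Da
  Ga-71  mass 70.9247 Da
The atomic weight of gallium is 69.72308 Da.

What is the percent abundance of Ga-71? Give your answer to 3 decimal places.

Let x be the fractional abundance of Ga-69; then Ga-71 has abundance 1 − x.
68.9256·x + 70.9247·(1 − x) = 69.72308
(68.9256 − 70.9247)·x = 69.72308 − 70.9247
x = -1.20162 / -1.9991 = 0.60108 → 60.108% Ga-69, 39.892% Ga-71.

39.892%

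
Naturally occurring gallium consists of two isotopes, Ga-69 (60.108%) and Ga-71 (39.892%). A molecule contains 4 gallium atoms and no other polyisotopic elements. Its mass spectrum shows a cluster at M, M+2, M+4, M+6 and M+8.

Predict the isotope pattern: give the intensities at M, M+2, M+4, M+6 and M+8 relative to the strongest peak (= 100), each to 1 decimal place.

Expanding (0.60108 + 0.39892)^4:
P(M) = 0.60108^4 = 0.130536
P(M+2) = 4 × 0.60108^3 × 0.39892^1 = 0.346531
P(M+4) = 6 × 0.60108^2 × 0.39892^2 = 0.344975
P(M+6) = 4 × 0.60108^1 × 0.39892^3 = 0.152633
P(M+8) = 0.39892^4 = 0.025325
The M+2 peak is largest (0.346531); scaling to 100 gives 37.7 : 100.0 : 99.6 : 44.0 : 7.3.

37.7 : 100.0 : 99.6 : 44.0 : 7.3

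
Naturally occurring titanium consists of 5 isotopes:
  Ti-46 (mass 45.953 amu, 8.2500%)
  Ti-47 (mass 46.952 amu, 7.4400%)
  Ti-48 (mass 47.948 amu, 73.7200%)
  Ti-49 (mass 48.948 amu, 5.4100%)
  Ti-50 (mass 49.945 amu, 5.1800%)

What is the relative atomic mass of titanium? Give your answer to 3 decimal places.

Weight each isotope mass by its fractional abundance: 0.082500 × 45.953 + 0.074400 × 46.952 + 0.737200 × 47.948 + 0.054100 × 48.948 + 0.051800 × 49.945
= 3.7911 + 3.4932 + 35.3473 + 2.6481 + 2.5872 = 47.8669 amu

47.867 amu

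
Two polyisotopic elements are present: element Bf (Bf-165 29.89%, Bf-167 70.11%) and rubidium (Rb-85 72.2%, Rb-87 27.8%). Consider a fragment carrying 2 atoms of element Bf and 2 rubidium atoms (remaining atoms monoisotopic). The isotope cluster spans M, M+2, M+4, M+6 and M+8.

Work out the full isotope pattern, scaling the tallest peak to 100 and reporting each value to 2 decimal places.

10.80 : 58.96 : 100.00 : 53.25 : 8.81

Element Bf pattern (n=2): 0.08934121 : 0.41911758 : 0.49154121
Rubidium pattern (n=2): 0.521284 : 0.401432 : 0.077284
Convolve the two distributions (both contribute in 2-u steps):
  M: 0.08934121×0.521284 = 0.046572
  M+2: 0.08934121×0.401432 + 0.41911758×0.521284 = 0.254344
  M+4: 0.08934121×0.077284 + 0.41911758×0.401432 + 0.49154121×0.521284 = 0.431384
  M+6: 0.41911758×0.077284 + 0.49154121×0.401432 = 0.229711
  M+8: 0.49154121×0.077284 = 0.037988
Scale to base peak (0.431384) = 100: 10.80 : 58.96 : 100.00 : 53.25 : 8.81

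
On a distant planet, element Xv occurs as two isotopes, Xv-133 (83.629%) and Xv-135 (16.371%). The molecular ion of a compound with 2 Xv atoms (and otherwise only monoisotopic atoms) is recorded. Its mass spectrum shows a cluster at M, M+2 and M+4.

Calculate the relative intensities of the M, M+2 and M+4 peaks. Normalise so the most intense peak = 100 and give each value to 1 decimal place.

100.0 : 39.2 : 3.8

Expanding (0.83629 + 0.16371)^2:
P(M) = 0.83629^2 = 0.699381
P(M+2) = 2 × 0.83629^1 × 0.16371^1 = 0.273818
P(M+4) = 0.16371^2 = 0.026801
The M peak is largest (0.699381); scaling to 100 gives 100.0 : 39.2 : 3.8.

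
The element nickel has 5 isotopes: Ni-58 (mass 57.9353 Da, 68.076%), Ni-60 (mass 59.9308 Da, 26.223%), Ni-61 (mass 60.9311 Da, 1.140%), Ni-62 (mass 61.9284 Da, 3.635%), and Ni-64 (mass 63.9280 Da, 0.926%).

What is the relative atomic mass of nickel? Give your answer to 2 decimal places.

58.69 Da

The abundance-weighted mean is 0.68076 × 57.9353 + 0.26223 × 59.9308 + 0.01140 × 60.9311 + 0.03635 × 61.9284 + 0.00926 × 63.9280
= 39.44003 + 15.71565 + 0.69461 + 2.25110 + 0.59197 = 58.69336 Da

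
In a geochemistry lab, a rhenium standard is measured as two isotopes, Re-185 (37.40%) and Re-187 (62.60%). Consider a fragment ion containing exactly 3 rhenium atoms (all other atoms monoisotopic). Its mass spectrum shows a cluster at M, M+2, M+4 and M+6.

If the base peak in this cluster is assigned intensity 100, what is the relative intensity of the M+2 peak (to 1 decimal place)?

(0.3740 + 0.6260)^3 gives M 0.0523, M+2 0.2627, M+4 0.4397, M+6 0.2453; the largest is M+4.
P(M+4) = C(3,2) × 0.3740^1 × 0.6260^2 = 3 × 0.3740 × 0.391876 = 0.439685 (base)
P(M+2) = C(3,1) × 0.3740^2 × 0.6260^1 = 3 × 0.139876 × 0.6260 = 0.262687
Relative intensity = 0.262687 / 0.439685 × 100 = 59.7

59.7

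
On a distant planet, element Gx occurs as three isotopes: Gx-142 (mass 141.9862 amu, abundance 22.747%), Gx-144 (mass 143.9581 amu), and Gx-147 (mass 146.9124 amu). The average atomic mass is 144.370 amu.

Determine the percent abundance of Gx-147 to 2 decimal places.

29.13%

Let x and y be the fractions of Gx-144 and Gx-147. Then x + y = 1 − 0.22747 = 0.77253 and 143.9581x + 146.9124y = 144.370 − 0.22747×141.9862 = 112.072399086.
Substituting: 143.9581x + 146.9124(0.77253 − x) = 112.072399086
(143.9581 − 146.9124)x = -1.421837286  ⇒  x = 0.48128, y = 0.29125
Gx-144: 48.13%, Gx-147: 29.13%.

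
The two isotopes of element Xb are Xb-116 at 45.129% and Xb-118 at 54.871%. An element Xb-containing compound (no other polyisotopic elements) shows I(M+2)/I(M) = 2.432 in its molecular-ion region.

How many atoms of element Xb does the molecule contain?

2

For n independent Xb atoms, I(M+2)/I(M) = n · (abundance Xb-118) / (abundance Xb-116) = n · 0.54871/0.45129.
n = 2.432 × 0.45129/0.54871 = 2.00 ≈ 2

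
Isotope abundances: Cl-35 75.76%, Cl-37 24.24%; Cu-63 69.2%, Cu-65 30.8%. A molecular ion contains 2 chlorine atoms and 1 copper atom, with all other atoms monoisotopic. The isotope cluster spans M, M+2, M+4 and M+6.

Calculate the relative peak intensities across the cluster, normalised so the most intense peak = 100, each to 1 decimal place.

Chlorine pattern (n=2): 0.57395776 : 0.36728448 : 0.05875776
Copper pattern (n=1): 0.6920 : 0.3080
Convolve the two distributions (both contribute in 2-u steps):
  M: 0.57395776×0.6920 = 0.397179
  M+2: 0.57395776×0.3080 + 0.36728448×0.6920 = 0.430940
  M+4: 0.36728448×0.3080 + 0.05875776×0.6920 = 0.153784
  M+6: 0.05875776×0.3080 = 0.018097
Scale to base peak (0.430940) = 100: 92.2 : 100.0 : 35.7 : 4.2

92.2 : 100.0 : 35.7 : 4.2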